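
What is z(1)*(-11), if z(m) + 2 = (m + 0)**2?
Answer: 11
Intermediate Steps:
z(m) = -2 + m**2 (z(m) = -2 + (m + 0)**2 = -2 + m**2)
z(1)*(-11) = (-2 + 1**2)*(-11) = (-2 + 1)*(-11) = -1*(-11) = 11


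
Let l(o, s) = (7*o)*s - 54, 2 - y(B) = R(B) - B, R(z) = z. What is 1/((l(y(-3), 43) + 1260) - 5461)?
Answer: -1/3653 ≈ -0.00027375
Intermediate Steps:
y(B) = 2 (y(B) = 2 - (B - B) = 2 - 1*0 = 2 + 0 = 2)
l(o, s) = -54 + 7*o*s (l(o, s) = 7*o*s - 54 = -54 + 7*o*s)
1/((l(y(-3), 43) + 1260) - 5461) = 1/(((-54 + 7*2*43) + 1260) - 5461) = 1/(((-54 + 602) + 1260) - 5461) = 1/((548 + 1260) - 5461) = 1/(1808 - 5461) = 1/(-3653) = -1/3653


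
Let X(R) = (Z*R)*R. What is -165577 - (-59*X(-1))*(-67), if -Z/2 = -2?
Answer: -181389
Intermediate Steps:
Z = 4 (Z = -2*(-2) = 4)
X(R) = 4*R**2 (X(R) = (4*R)*R = 4*R**2)
-165577 - (-59*X(-1))*(-67) = -165577 - (-236*(-1)**2)*(-67) = -165577 - (-236)*(-67) = -165577 - 1*15812 = -165577 - 15812 = -181389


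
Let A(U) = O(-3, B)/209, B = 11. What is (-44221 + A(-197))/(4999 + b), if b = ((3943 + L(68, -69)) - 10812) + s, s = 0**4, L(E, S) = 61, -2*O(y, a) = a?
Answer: 62237/2546 ≈ 24.445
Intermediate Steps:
O(y, a) = -a/2
A(U) = -1/38 (A(U) = -1/2*11/209 = -11/2*1/209 = -1/38)
s = 0
b = -6808 (b = ((3943 + 61) - 10812) + 0 = (4004 - 10812) + 0 = -6808 + 0 = -6808)
(-44221 + A(-197))/(4999 + b) = (-44221 - 1/38)/(4999 - 6808) = -1680399/38/(-1809) = -1680399/38*(-1/1809) = 62237/2546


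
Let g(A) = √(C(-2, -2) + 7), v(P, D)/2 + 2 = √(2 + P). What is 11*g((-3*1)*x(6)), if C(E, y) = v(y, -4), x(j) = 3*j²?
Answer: 11*√3 ≈ 19.053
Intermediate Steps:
v(P, D) = -4 + 2*√(2 + P)
C(E, y) = -4 + 2*√(2 + y)
g(A) = √3 (g(A) = √((-4 + 2*√(2 - 2)) + 7) = √((-4 + 2*√0) + 7) = √((-4 + 2*0) + 7) = √((-4 + 0) + 7) = √(-4 + 7) = √3)
11*g((-3*1)*x(6)) = 11*√3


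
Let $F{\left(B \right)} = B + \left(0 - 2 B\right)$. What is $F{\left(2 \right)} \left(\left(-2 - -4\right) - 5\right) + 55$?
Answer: $61$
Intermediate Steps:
$F{\left(B \right)} = - B$ ($F{\left(B \right)} = B + \left(0 - 2 B\right) = B - 2 B = - B$)
$F{\left(2 \right)} \left(\left(-2 - -4\right) - 5\right) + 55 = \left(-1\right) 2 \left(\left(-2 - -4\right) - 5\right) + 55 = - 2 \left(\left(-2 + 4\right) - 5\right) + 55 = - 2 \left(2 - 5\right) + 55 = \left(-2\right) \left(-3\right) + 55 = 6 + 55 = 61$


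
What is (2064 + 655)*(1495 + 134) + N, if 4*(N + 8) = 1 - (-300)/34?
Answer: 301188691/68 ≈ 4.4292e+6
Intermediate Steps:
N = -377/68 (N = -8 + (1 - (-300)/34)/4 = -8 + (1 - 12*(-25/34))/4 = -8 + (1 + 150/17)/4 = -8 + (1/4)*(167/17) = -8 + 167/68 = -377/68 ≈ -5.5441)
(2064 + 655)*(1495 + 134) + N = (2064 + 655)*(1495 + 134) - 377/68 = 2719*1629 - 377/68 = 4429251 - 377/68 = 301188691/68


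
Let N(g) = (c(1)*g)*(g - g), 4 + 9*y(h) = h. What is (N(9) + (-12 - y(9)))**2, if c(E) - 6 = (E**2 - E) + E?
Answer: 12769/81 ≈ 157.64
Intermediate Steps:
y(h) = -4/9 + h/9
c(E) = 6 + E**2 (c(E) = 6 + ((E**2 - E) + E) = 6 + E**2)
N(g) = 0 (N(g) = ((6 + 1**2)*g)*(g - g) = ((6 + 1)*g)*0 = (7*g)*0 = 0)
(N(9) + (-12 - y(9)))**2 = (0 + (-12 - (-4/9 + (1/9)*9)))**2 = (0 + (-12 - (-4/9 + 1)))**2 = (0 + (-12 - 1*5/9))**2 = (0 + (-12 - 5/9))**2 = (0 - 113/9)**2 = (-113/9)**2 = 12769/81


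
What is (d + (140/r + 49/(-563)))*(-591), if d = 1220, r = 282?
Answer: -19085312917/26461 ≈ -7.2126e+5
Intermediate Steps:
(d + (140/r + 49/(-563)))*(-591) = (1220 + (140/282 + 49/(-563)))*(-591) = (1220 + (140*(1/282) + 49*(-1/563)))*(-591) = (1220 + (70/141 - 49/563))*(-591) = (1220 + 32501/79383)*(-591) = (96879761/79383)*(-591) = -19085312917/26461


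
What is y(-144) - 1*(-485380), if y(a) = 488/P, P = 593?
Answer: 287830828/593 ≈ 4.8538e+5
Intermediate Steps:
y(a) = 488/593
y(-144) - 1*(-485380) = 488/593 - 1*(-485380) = 488/593 + 485380 = 287830828/593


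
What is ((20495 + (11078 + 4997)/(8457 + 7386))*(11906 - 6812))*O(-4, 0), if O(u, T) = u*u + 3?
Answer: 10476063730320/5281 ≈ 1.9837e+9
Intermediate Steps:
O(u, T) = 3 + u² (O(u, T) = u² + 3 = 3 + u²)
((20495 + (11078 + 4997)/(8457 + 7386))*(11906 - 6812))*O(-4, 0) = ((20495 + (11078 + 4997)/(8457 + 7386))*(11906 - 6812))*(3 + (-4)²) = ((20495 + 16075/15843)*5094)*(3 + 16) = ((20495 + 16075*(1/15843))*5094)*19 = ((20495 + 16075/15843)*5094)*19 = ((324718360/15843)*5094)*19 = (551371775280/5281)*19 = 10476063730320/5281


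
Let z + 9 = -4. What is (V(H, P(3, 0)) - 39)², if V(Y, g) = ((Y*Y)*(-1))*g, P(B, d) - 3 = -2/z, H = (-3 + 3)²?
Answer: 1521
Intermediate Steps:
z = -13 (z = -9 - 4 = -13)
H = 0 (H = 0² = 0)
P(B, d) = 41/13 (P(B, d) = 3 - 2/(-13) = 3 - 2*(-1/13) = 3 + 2/13 = 41/13)
V(Y, g) = -g*Y² (V(Y, g) = (Y²*(-1))*g = (-Y²)*g = -g*Y²)
(V(H, P(3, 0)) - 39)² = (-1*41/13*0² - 39)² = (-1*41/13*0 - 39)² = (0 - 39)² = (-39)² = 1521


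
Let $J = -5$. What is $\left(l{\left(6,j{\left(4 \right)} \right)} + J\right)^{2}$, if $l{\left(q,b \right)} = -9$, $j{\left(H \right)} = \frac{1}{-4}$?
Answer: $196$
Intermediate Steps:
$j{\left(H \right)} = - \frac{1}{4}$
$\left(l{\left(6,j{\left(4 \right)} \right)} + J\right)^{2} = \left(-9 - 5\right)^{2} = \left(-14\right)^{2} = 196$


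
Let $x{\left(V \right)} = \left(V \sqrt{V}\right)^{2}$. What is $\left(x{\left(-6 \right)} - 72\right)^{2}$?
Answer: $82944$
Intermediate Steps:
$x{\left(V \right)} = V^{3}$ ($x{\left(V \right)} = \left(V^{\frac{3}{2}}\right)^{2} = V^{3}$)
$\left(x{\left(-6 \right)} - 72\right)^{2} = \left(\left(-6\right)^{3} - 72\right)^{2} = \left(-216 - 72\right)^{2} = \left(-288\right)^{2} = 82944$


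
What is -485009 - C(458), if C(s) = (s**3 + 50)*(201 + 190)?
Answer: -37564622151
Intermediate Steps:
C(s) = 19550 + 391*s**3 (C(s) = (50 + s**3)*391 = 19550 + 391*s**3)
-485009 - C(458) = -485009 - (19550 + 391*458**3) = -485009 - (19550 + 391*96071912) = -485009 - (19550 + 37564117592) = -485009 - 1*37564137142 = -485009 - 37564137142 = -37564622151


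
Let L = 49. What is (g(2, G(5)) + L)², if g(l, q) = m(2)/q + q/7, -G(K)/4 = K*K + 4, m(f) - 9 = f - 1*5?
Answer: 172791025/164836 ≈ 1048.3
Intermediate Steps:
m(f) = 4 + f (m(f) = 9 + (f - 1*5) = 9 + (f - 5) = 9 + (-5 + f) = 4 + f)
G(K) = -16 - 4*K² (G(K) = -4*(K*K + 4) = -4*(K² + 4) = -4*(4 + K²) = -16 - 4*K²)
g(l, q) = 6/q + q/7 (g(l, q) = (4 + 2)/q + q/7 = 6/q + q*(⅐) = 6/q + q/7)
(g(2, G(5)) + L)² = ((6/(-16 - 4*5²) + (-16 - 4*5²)/7) + 49)² = ((6/(-16 - 4*25) + (-16 - 4*25)/7) + 49)² = ((6/(-16 - 100) + (-16 - 100)/7) + 49)² = ((6/(-116) + (⅐)*(-116)) + 49)² = ((6*(-1/116) - 116/7) + 49)² = ((-3/58 - 116/7) + 49)² = (-6749/406 + 49)² = (13145/406)² = 172791025/164836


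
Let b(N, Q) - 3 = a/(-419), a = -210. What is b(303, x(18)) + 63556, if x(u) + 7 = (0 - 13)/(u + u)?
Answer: 26631431/419 ≈ 63560.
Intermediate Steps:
x(u) = -7 - 13/(2*u) (x(u) = -7 + (0 - 13)/(u + u) = -7 - 13*1/(2*u) = -7 - 13/(2*u))
b(N, Q) = 1467/419 (b(N, Q) = 3 - 210/(-419) = 3 - 210*(-1/419) = 3 + 210/419 = 1467/419)
b(303, x(18)) + 63556 = 1467/419 + 63556 = 26631431/419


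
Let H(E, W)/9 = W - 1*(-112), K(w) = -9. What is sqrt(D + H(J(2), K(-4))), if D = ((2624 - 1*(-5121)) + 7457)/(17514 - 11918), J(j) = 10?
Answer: sqrt(7278568906)/2798 ≈ 30.491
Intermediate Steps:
H(E, W) = 1008 + 9*W (H(E, W) = 9*(W - 1*(-112)) = 9*(W + 112) = 9*(112 + W) = 1008 + 9*W)
D = 7601/2798 (D = ((2624 + 5121) + 7457)/5596 = (7745 + 7457)*(1/5596) = 15202*(1/5596) = 7601/2798 ≈ 2.7166)
sqrt(D + H(J(2), K(-4))) = sqrt(7601/2798 + (1008 + 9*(-9))) = sqrt(7601/2798 + (1008 - 81)) = sqrt(7601/2798 + 927) = sqrt(2601347/2798) = sqrt(7278568906)/2798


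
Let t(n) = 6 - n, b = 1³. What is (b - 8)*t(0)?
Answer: -42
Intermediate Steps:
b = 1
(b - 8)*t(0) = (1 - 8)*(6 - 1*0) = -7*(6 + 0) = -7*6 = -42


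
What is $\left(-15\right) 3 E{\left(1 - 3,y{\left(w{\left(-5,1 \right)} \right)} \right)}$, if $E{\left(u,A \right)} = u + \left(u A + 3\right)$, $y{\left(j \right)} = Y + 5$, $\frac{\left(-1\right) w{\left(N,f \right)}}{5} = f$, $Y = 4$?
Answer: $765$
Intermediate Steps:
$w{\left(N,f \right)} = - 5 f$
$y{\left(j \right)} = 9$ ($y{\left(j \right)} = 4 + 5 = 9$)
$E{\left(u,A \right)} = 3 + u + A u$ ($E{\left(u,A \right)} = u + \left(A u + 3\right) = u + \left(3 + A u\right) = 3 + u + A u$)
$\left(-15\right) 3 E{\left(1 - 3,y{\left(w{\left(-5,1 \right)} \right)} \right)} = \left(-15\right) 3 \left(3 + \left(1 - 3\right) + 9 \left(1 - 3\right)\right) = - 45 \left(3 + \left(1 - 3\right) + 9 \left(1 - 3\right)\right) = - 45 \left(3 - 2 + 9 \left(-2\right)\right) = - 45 \left(3 - 2 - 18\right) = \left(-45\right) \left(-17\right) = 765$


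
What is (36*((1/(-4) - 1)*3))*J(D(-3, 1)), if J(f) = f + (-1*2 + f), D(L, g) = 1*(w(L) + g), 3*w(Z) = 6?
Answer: -540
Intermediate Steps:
w(Z) = 2 (w(Z) = (⅓)*6 = 2)
D(L, g) = 2 + g (D(L, g) = 1*(2 + g) = 2 + g)
J(f) = -2 + 2*f (J(f) = f + (-2 + f) = -2 + 2*f)
(36*((1/(-4) - 1)*3))*J(D(-3, 1)) = (36*((1/(-4) - 1)*3))*(-2 + 2*(2 + 1)) = (36*((-¼ - 1)*3))*(-2 + 2*3) = (36*(-5/4*3))*(-2 + 6) = (36*(-15/4))*4 = -135*4 = -540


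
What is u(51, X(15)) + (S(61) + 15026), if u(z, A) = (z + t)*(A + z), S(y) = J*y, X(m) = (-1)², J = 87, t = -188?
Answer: 13209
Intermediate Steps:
X(m) = 1
S(y) = 87*y
u(z, A) = (-188 + z)*(A + z) (u(z, A) = (z - 188)*(A + z) = (-188 + z)*(A + z))
u(51, X(15)) + (S(61) + 15026) = (51² - 188*1 - 188*51 + 1*51) + (87*61 + 15026) = (2601 - 188 - 9588 + 51) + (5307 + 15026) = -7124 + 20333 = 13209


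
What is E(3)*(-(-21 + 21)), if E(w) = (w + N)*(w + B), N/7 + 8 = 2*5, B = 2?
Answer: 0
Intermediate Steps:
N = 14 (N = -56 + 7*(2*5) = -56 + 7*10 = -56 + 70 = 14)
E(w) = (2 + w)*(14 + w) (E(w) = (w + 14)*(w + 2) = (14 + w)*(2 + w) = (2 + w)*(14 + w))
E(3)*(-(-21 + 21)) = (28 + 3² + 16*3)*(-(-21 + 21)) = (28 + 9 + 48)*(-1*0) = 85*0 = 0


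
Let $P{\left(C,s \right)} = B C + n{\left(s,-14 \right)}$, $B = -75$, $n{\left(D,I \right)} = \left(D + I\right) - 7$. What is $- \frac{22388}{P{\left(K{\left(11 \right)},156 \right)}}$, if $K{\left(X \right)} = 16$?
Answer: $\frac{22388}{1065} \approx 21.022$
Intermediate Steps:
$n{\left(D,I \right)} = -7 + D + I$
$P{\left(C,s \right)} = -21 + s - 75 C$ ($P{\left(C,s \right)} = - 75 C - \left(21 - s\right) = - 75 C + \left(-21 + s\right) = -21 + s - 75 C$)
$- \frac{22388}{P{\left(K{\left(11 \right)},156 \right)}} = - \frac{22388}{-21 + 156 - 1200} = - \frac{22388}{-1065} = \left(-22388\right) \left(- \frac{1}{1065}\right) = \frac{22388}{1065}$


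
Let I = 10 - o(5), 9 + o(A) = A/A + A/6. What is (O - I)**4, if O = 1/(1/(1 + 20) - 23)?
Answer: 23971786688406001/273245607441 ≈ 87730.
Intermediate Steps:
o(A) = -8 + A/6 (o(A) = -9 + (A/A + A/6) = -9 + (1 + A*(1/6)) = -9 + (1 + A/6) = -8 + A/6)
I = 103/6 (I = 10 - (-8 + (1/6)*5) = 10 - (-8 + 5/6) = 10 - 1*(-43/6) = 10 + 43/6 = 103/6 ≈ 17.167)
O = -21/482 (O = 1/(1/21 - 23) = 1/(-482/21) = -21/482 ≈ -0.043568)
(O - I)**4 = (-21/482 - 1*103/6)**4 = (-21/482 - 103/6)**4 = (-12443/723)**4 = 23971786688406001/273245607441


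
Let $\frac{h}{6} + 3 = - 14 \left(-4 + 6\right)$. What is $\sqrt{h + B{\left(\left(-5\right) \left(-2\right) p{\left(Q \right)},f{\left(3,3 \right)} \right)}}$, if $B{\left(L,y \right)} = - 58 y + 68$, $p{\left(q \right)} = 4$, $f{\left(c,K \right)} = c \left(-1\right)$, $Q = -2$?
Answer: $2 \sqrt{14} \approx 7.4833$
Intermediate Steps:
$f{\left(c,K \right)} = - c$
$B{\left(L,y \right)} = 68 - 58 y$
$h = -186$ ($h = -18 + 6 \left(- 14 \left(-4 + 6\right)\right) = -18 + 6 \left(\left(-14\right) 2\right) = -18 + 6 \left(-28\right) = -18 - 168 = -186$)
$\sqrt{h + B{\left(\left(-5\right) \left(-2\right) p{\left(Q \right)},f{\left(3,3 \right)} \right)}} = \sqrt{-186 - \left(-68 + 58 \left(\left(-1\right) 3\right)\right)} = \sqrt{-186 + \left(68 - -174\right)} = \sqrt{-186 + \left(68 + 174\right)} = \sqrt{-186 + 242} = \sqrt{56} = 2 \sqrt{14}$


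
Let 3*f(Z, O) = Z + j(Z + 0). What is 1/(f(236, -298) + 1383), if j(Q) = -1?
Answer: 3/4384 ≈ 0.00068431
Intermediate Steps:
f(Z, O) = -⅓ + Z/3 (f(Z, O) = (Z - 1)/3 = (-1 + Z)/3 = -⅓ + Z/3)
1/(f(236, -298) + 1383) = 1/((-⅓ + (⅓)*236) + 1383) = 1/((-⅓ + 236/3) + 1383) = 1/(235/3 + 1383) = 1/(4384/3) = 3/4384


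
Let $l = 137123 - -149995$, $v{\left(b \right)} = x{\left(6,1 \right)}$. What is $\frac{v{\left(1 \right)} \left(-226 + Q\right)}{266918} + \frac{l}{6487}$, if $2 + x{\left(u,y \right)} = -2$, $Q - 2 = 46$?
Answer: $\frac{2947753118}{66596041} \approx 44.263$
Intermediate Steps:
$Q = 48$ ($Q = 2 + 46 = 48$)
$x{\left(u,y \right)} = -4$ ($x{\left(u,y \right)} = -2 - 2 = -4$)
$v{\left(b \right)} = -4$
$l = 287118$ ($l = 137123 + 149995 = 287118$)
$\frac{v{\left(1 \right)} \left(-226 + Q\right)}{266918} + \frac{l}{6487} = \frac{\left(-4\right) \left(-226 + 48\right)}{266918} + \frac{287118}{6487} = \left(-4\right) \left(-178\right) \frac{1}{266918} + 287118 \cdot \frac{1}{6487} = 712 \cdot \frac{1}{266918} + \frac{22086}{499} = \frac{356}{133459} + \frac{22086}{499} = \frac{2947753118}{66596041}$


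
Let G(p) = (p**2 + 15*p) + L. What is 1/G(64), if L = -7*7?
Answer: 1/5007 ≈ 0.00019972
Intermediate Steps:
L = -49 (L = -1*49 = -49)
G(p) = -49 + p**2 + 15*p (G(p) = (p**2 + 15*p) - 49 = -49 + p**2 + 15*p)
1/G(64) = 1/(-49 + 64**2 + 15*64) = 1/(-49 + 4096 + 960) = 1/5007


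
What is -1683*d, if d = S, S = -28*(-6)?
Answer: -282744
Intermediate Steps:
S = 168
d = 168
-1683*d = -1683*168 = -282744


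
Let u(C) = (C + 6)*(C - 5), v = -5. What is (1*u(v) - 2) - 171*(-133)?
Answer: 22731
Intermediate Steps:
u(C) = (-5 + C)*(6 + C) (u(C) = (6 + C)*(-5 + C) = (-5 + C)*(6 + C))
(1*u(v) - 2) - 171*(-133) = (1*(-30 - 5 + (-5)²) - 2) - 171*(-133) = (1*(-30 - 5 + 25) - 2) + 22743 = (1*(-10) - 2) + 22743 = (-10 - 2) + 22743 = -12 + 22743 = 22731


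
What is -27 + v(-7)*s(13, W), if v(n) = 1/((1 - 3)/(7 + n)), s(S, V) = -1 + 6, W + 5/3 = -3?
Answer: -27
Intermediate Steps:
W = -14/3 (W = -5/3 - 3 = -14/3 ≈ -4.6667)
s(S, V) = 5
v(n) = -7/2 - n/2 (v(n) = 1/(-2/(7 + n)) = 1*(-7/2 - n/2) = -7/2 - n/2)
-27 + v(-7)*s(13, W) = -27 + (-7/2 - 1/2*(-7))*5 = -27 + (-7/2 + 7/2)*5 = -27 + 0*5 = -27 + 0 = -27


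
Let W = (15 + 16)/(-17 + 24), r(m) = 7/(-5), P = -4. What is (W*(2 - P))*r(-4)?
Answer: -186/5 ≈ -37.200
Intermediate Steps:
r(m) = -7/5 (r(m) = 7*(-1/5) = -7/5)
W = 31/7 ≈ 4.4286
(W*(2 - P))*r(-4) = (31*(2 - 1*(-4))/7)*(-7/5) = (31*(2 + 4)/7)*(-7/5) = ((31/7)*6)*(-7/5) = (186/7)*(-7/5) = -186/5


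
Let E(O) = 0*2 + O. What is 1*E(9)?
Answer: 9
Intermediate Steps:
E(O) = O (E(O) = 0 + O = O)
1*E(9) = 1*9 = 9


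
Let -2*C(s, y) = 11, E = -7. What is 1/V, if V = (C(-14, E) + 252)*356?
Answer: 1/87754 ≈ 1.1395e-5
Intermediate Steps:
C(s, y) = -11/2 (C(s, y) = -½*11 = -11/2)
V = 87754 (V = (-11/2 + 252)*356 = (493/2)*356 = 87754)
1/V = 1/87754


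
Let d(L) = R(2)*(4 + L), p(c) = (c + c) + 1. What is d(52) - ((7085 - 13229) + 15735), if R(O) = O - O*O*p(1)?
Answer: -10151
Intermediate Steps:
p(c) = 1 + 2*c (p(c) = 2*c + 1 = 1 + 2*c)
R(O) = O - 3*O² (R(O) = O - O*O*(1 + 2*1) = O - O²*(1 + 2) = O - O²*3 = O - 3*O²)
d(L) = -40 - 10*L (d(L) = (2*(1 - 3*2))*(4 + L) = (2*(1 - 6))*(4 + L) = (2*(-5))*(4 + L) = -10*(4 + L) = -40 - 10*L)
d(52) - ((7085 - 13229) + 15735) = (-40 - 10*52) - ((7085 - 13229) + 15735) = (-40 - 520) - (-6144 + 15735) = -560 - 1*9591 = -560 - 9591 = -10151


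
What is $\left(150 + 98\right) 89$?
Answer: $22072$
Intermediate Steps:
$\left(150 + 98\right) 89 = 248 \cdot 89 = 22072$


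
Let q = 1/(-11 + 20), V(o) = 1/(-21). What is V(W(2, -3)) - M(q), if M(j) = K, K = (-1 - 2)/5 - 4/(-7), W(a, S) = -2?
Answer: -2/105 ≈ -0.019048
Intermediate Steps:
V(o) = -1/21
q = ⅑ (q = 1/9 = ⅑ ≈ 0.11111)
K = -1/35 (K = -3*⅕ - 4*(-⅐) = -⅗ + 4/7 = -1/35 ≈ -0.028571)
M(j) = -1/35
V(W(2, -3)) - M(q) = -1/21 - 1*(-1/35) = -1/21 + 1/35 = -2/105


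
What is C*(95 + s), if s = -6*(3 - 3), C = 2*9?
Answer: 1710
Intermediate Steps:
C = 18
s = 0 (s = -6*0 = 0)
C*(95 + s) = 18*(95 + 0) = 18*95 = 1710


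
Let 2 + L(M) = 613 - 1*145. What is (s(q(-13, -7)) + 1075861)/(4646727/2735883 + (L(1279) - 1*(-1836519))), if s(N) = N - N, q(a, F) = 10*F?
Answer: 109015919269/186140025166 ≈ 0.58567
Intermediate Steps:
L(M) = 466 (L(M) = -2 + (613 - 1*145) = -2 + (613 - 145) = -2 + 468 = 466)
s(N) = 0
(s(q(-13, -7)) + 1075861)/(4646727/2735883 + (L(1279) - 1*(-1836519))) = (0 + 1075861)/(4646727/2735883 + (466 - 1*(-1836519))) = 1075861/(4646727*(1/2735883) + (466 + 1836519)) = 1075861/(172101/101329 + 1836985) = 1075861/(186140025166/101329) = 1075861*(101329/186140025166) = 109015919269/186140025166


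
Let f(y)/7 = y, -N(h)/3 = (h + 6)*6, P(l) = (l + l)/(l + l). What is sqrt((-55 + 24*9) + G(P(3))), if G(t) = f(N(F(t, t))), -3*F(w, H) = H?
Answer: I*sqrt(553) ≈ 23.516*I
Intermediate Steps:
F(w, H) = -H/3
P(l) = 1 (P(l) = (2*l)/((2*l)) = (2*l)*(1/(2*l)) = 1)
N(h) = -108 - 18*h (N(h) = -3*(h + 6)*6 = -3*(6 + h)*6 = -3*(36 + 6*h) = -108 - 18*h)
f(y) = 7*y
G(t) = -756 + 42*t (G(t) = 7*(-108 - (-6)*t) = 7*(-108 + 6*t) = -756 + 42*t)
sqrt((-55 + 24*9) + G(P(3))) = sqrt((-55 + 24*9) + (-756 + 42*1)) = sqrt((-55 + 216) + (-756 + 42)) = sqrt(161 - 714) = sqrt(-553) = I*sqrt(553)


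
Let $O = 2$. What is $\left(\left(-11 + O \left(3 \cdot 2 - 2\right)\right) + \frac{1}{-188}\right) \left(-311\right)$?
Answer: $\frac{175715}{188} \approx 934.65$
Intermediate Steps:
$\left(\left(-11 + O \left(3 \cdot 2 - 2\right)\right) + \frac{1}{-188}\right) \left(-311\right) = \left(\left(-11 + 2 \left(3 \cdot 2 - 2\right)\right) + \frac{1}{-188}\right) \left(-311\right) = \left(\left(-11 + 2 \left(6 - 2\right)\right) - \frac{1}{188}\right) \left(-311\right) = \left(\left(-11 + 2 \cdot 4\right) - \frac{1}{188}\right) \left(-311\right) = \left(\left(-11 + 8\right) - \frac{1}{188}\right) \left(-311\right) = \left(-3 - \frac{1}{188}\right) \left(-311\right) = \left(- \frac{565}{188}\right) \left(-311\right) = \frac{175715}{188}$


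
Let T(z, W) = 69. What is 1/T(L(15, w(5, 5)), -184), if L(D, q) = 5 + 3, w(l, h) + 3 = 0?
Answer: 1/69 ≈ 0.014493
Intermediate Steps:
w(l, h) = -3 (w(l, h) = -3 + 0 = -3)
L(D, q) = 8
1/T(L(15, w(5, 5)), -184) = 1/69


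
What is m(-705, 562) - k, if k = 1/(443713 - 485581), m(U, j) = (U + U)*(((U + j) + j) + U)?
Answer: 16883689681/41868 ≈ 4.0326e+5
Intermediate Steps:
m(U, j) = 2*U*(2*U + 2*j) (m(U, j) = (2*U)*((U + 2*j) + U) = (2*U)*(2*U + 2*j) = 2*U*(2*U + 2*j))
k = -1/41868 (k = 1/(-41868) = -1/41868 ≈ -2.3885e-5)
m(-705, 562) - k = 4*(-705)*(-705 + 562) - 1*(-1/41868) = 4*(-705)*(-143) + 1/41868 = 403260 + 1/41868 = 16883689681/41868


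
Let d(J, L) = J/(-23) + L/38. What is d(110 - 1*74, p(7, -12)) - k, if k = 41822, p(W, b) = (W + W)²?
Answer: -18274644/437 ≈ -41818.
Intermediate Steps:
p(W, b) = 4*W² (p(W, b) = (2*W)² = 4*W²)
d(J, L) = -J/23 + L/38 (d(J, L) = J*(-1/23) + L*(1/38) = -J/23 + L/38)
d(110 - 1*74, p(7, -12)) - k = (-(110 - 1*74)/23 + (4*7²)/38) - 1*41822 = (-(110 - 74)/23 + (4*49)/38) - 41822 = (-1/23*36 + (1/38)*196) - 41822 = (-36/23 + 98/19) - 41822 = 1570/437 - 41822 = -18274644/437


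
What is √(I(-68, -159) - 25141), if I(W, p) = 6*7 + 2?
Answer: I*√25097 ≈ 158.42*I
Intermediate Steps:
I(W, p) = 44 (I(W, p) = 42 + 2 = 44)
√(I(-68, -159) - 25141) = √(44 - 25141) = √(-25097) = I*√25097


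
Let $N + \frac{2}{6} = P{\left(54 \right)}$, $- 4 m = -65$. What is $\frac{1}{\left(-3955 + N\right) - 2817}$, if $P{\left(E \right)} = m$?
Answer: $- \frac{12}{81073} \approx -0.00014801$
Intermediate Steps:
$m = \frac{65}{4}$ ($m = \left(- \frac{1}{4}\right) \left(-65\right) = \frac{65}{4} \approx 16.25$)
$P{\left(E \right)} = \frac{65}{4}$
$N = \frac{191}{12}$ ($N = - \frac{1}{3} + \frac{65}{4} = \frac{191}{12} \approx 15.917$)
$\frac{1}{\left(-3955 + N\right) - 2817} = \frac{1}{\left(-3955 + \frac{191}{12}\right) - 2817} = \frac{1}{- \frac{47269}{12} - 2817} = \frac{1}{- \frac{81073}{12}} = - \frac{12}{81073}$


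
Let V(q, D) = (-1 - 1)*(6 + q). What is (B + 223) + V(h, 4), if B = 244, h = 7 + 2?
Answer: 437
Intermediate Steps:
h = 9
V(q, D) = -12 - 2*q (V(q, D) = -2*(6 + q) = -12 - 2*q)
(B + 223) + V(h, 4) = (244 + 223) + (-12 - 2*9) = 467 + (-12 - 18) = 467 - 30 = 437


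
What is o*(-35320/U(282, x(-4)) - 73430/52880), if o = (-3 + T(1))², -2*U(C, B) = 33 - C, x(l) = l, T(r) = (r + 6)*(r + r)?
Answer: -45420099967/1316712 ≈ -34495.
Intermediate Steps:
T(r) = 2*r*(6 + r) (T(r) = (6 + r)*(2*r) = 2*r*(6 + r))
U(C, B) = -33/2 + C/2 (U(C, B) = -(33 - C)/2 = -33/2 + C/2)
o = 121 (o = (-3 + 2*1*(6 + 1))² = (-3 + 2*1*7)² = (-3 + 14)² = 11² = 121)
o*(-35320/U(282, x(-4)) - 73430/52880) = 121*(-35320/(-33/2 + (½)*282) - 73430/52880) = 121*(-35320/(-33/2 + 141) - 73430*1/52880) = 121*(-35320/249/2 - 7343/5288) = 121*(-35320*2/249 - 7343/5288) = 121*(-70640/249 - 7343/5288) = 121*(-375372727/1316712) = -45420099967/1316712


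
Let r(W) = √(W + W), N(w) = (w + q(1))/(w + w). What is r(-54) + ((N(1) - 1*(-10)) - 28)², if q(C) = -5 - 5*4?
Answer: 900 + 6*I*√3 ≈ 900.0 + 10.392*I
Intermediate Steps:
q(C) = -25 (q(C) = -5 - 20 = -25)
N(w) = (-25 + w)/(2*w) (N(w) = (w - 25)/(w + w) = (-25 + w)/((2*w)) = (-25 + w)*(1/(2*w)) = (-25 + w)/(2*w))
r(W) = √2*√W (r(W) = √(2*W) = √2*√W)
r(-54) + ((N(1) - 1*(-10)) - 28)² = √2*√(-54) + (((½)*(-25 + 1)/1 - 1*(-10)) - 28)² = √2*(3*I*√6) + (((½)*1*(-24) + 10) - 28)² = 6*I*√3 + ((-12 + 10) - 28)² = 6*I*√3 + (-2 - 28)² = 6*I*√3 + (-30)² = 6*I*√3 + 900 = 900 + 6*I*√3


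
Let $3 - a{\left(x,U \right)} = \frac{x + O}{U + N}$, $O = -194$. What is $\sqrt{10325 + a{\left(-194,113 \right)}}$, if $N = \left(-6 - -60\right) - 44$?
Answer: $\frac{2 \sqrt{39075009}}{123} \approx 101.64$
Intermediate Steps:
$N = 10$ ($N = \left(-6 + 60\right) - 44 = 54 - 44 = 10$)
$a{\left(x,U \right)} = 3 - \frac{-194 + x}{10 + U}$ ($a{\left(x,U \right)} = 3 - \frac{x - 194}{U + 10} = 3 - \frac{-194 + x}{10 + U}$)
$\sqrt{10325 + a{\left(-194,113 \right)}} = \sqrt{10325 + \frac{224 - -194 + 3 \cdot 113}{10 + 113}} = \sqrt{10325 + \frac{224 + 194 + 339}{123}} = \sqrt{10325 + \frac{1}{123} \cdot 757} = \sqrt{10325 + \frac{757}{123}} = \sqrt{\frac{1270732}{123}} = \frac{2 \sqrt{39075009}}{123}$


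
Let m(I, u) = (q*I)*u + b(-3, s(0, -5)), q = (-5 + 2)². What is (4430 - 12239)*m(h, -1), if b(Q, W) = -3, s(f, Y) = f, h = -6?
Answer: -398259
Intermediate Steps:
q = 9 (q = (-3)² = 9)
m(I, u) = -3 + 9*I*u (m(I, u) = (9*I)*u - 3 = 9*I*u - 3 = -3 + 9*I*u)
(4430 - 12239)*m(h, -1) = (4430 - 12239)*(-3 + 9*(-6)*(-1)) = -7809*(-3 + 54) = -7809*51 = -398259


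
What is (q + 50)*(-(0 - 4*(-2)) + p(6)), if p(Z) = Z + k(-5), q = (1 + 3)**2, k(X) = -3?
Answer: -330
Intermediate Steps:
q = 16 (q = 4**2 = 16)
p(Z) = -3 + Z (p(Z) = Z - 3 = -3 + Z)
(q + 50)*(-(0 - 4*(-2)) + p(6)) = (16 + 50)*(-(0 - 4*(-2)) + (-3 + 6)) = 66*(-(0 + 8) + 3) = 66*(-1*8 + 3) = 66*(-8 + 3) = 66*(-5) = -330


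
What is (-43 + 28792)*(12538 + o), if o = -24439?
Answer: -342141849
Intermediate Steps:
(-43 + 28792)*(12538 + o) = (-43 + 28792)*(12538 - 24439) = 28749*(-11901) = -342141849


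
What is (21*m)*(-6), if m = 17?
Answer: -2142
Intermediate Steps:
(21*m)*(-6) = (21*17)*(-6) = 357*(-6) = -2142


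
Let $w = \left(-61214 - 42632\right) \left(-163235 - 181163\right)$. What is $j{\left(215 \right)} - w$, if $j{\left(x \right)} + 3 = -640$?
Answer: $-35764355351$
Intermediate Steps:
$j{\left(x \right)} = -643$ ($j{\left(x \right)} = -3 - 640 = -643$)
$w = 35764354708$ ($w = \left(-103846\right) \left(-344398\right) = 35764354708$)
$j{\left(215 \right)} - w = -643 - 35764354708 = -35764355351$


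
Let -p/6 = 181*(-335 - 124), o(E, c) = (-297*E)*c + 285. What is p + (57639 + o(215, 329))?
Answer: -20451897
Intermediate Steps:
o(E, c) = 285 - 297*E*c (o(E, c) = -297*E*c + 285 = 285 - 297*E*c)
p = 498474 (p = -1086*(-335 - 124) = -1086*(-459) = -6*(-83079) = 498474)
p + (57639 + o(215, 329)) = 498474 + (57639 + (285 - 297*215*329)) = 498474 + (57639 + (285 - 21008295)) = 498474 + (57639 - 21008010) = 498474 - 20950371 = -20451897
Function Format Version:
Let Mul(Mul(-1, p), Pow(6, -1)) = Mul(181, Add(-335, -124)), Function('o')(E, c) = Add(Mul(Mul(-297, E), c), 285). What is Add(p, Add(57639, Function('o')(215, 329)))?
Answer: -20451897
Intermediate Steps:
Function('o')(E, c) = Add(285, Mul(-297, E, c)) (Function('o')(E, c) = Add(Mul(-297, E, c), 285) = Add(285, Mul(-297, E, c)))
p = 498474 (p = Mul(-6, Mul(181, Add(-335, -124))) = Mul(-6, Mul(181, -459)) = Mul(-6, -83079) = 498474)
Add(p, Add(57639, Function('o')(215, 329))) = Add(498474, Add(57639, Add(285, Mul(-297, 215, 329)))) = Add(498474, Add(57639, Add(285, -21008295))) = Add(498474, Add(57639, -21008010)) = Add(498474, -20950371) = -20451897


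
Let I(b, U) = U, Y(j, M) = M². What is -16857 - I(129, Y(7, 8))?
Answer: -16921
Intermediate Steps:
-16857 - I(129, Y(7, 8)) = -16857 - 1*8² = -16857 - 1*64 = -16857 - 64 = -16921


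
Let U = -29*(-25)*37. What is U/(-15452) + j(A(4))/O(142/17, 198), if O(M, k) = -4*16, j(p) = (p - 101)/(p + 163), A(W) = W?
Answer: -71301689/41287744 ≈ -1.7269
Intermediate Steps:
j(p) = (-101 + p)/(163 + p)
O(M, k) = -64
U = 26825 (U = 725*37 = 26825)
U/(-15452) + j(A(4))/O(142/17, 198) = 26825/(-15452) + ((-101 + 4)/(163 + 4))/(-64) = 26825*(-1/15452) + (-97/167)*(-1/64) = -26825/15452 + ((1/167)*(-97))*(-1/64) = -26825/15452 - 97/167*(-1/64) = -26825/15452 + 97/10688 = -71301689/41287744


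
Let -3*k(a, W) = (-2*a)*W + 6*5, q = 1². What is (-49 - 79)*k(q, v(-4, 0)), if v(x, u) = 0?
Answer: 1280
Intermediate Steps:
q = 1
k(a, W) = -10 + 2*W*a/3 (k(a, W) = -((-2*a)*W + 6*5)/3 = -(-2*W*a + 30)/3 = -(30 - 2*W*a)/3 = -10 + 2*W*a/3)
(-49 - 79)*k(q, v(-4, 0)) = (-49 - 79)*(-10 + (⅔)*0*1) = -128*(-10 + 0) = -128*(-10) = 1280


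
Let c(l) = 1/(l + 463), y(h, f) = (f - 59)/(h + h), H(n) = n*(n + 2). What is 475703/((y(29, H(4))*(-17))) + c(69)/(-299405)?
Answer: 125564398479927/2707818820 ≈ 46371.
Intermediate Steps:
H(n) = n*(2 + n)
y(h, f) = (-59 + f)/(2*h) (y(h, f) = (-59 + f)/((2*h)) = (-59 + f)*(1/(2*h)) = (-59 + f)/(2*h))
c(l) = 1/(463 + l)
475703/((y(29, H(4))*(-17))) + c(69)/(-299405) = 475703/((((½)*(-59 + 4*(2 + 4))/29)*(-17))) + 1/((463 + 69)*(-299405)) = 475703/((((½)*(1/29)*(-59 + 4*6))*(-17))) - 1/299405/532 = 475703/((((½)*(1/29)*(-59 + 24))*(-17))) + (1/532)*(-1/299405) = 475703/((((½)*(1/29)*(-35))*(-17))) - 1/159283460 = 475703/((-35/58*(-17))) - 1/159283460 = 475703/(595/58) - 1/159283460 = 475703*(58/595) - 1/159283460 = 27590774/595 - 1/159283460 = 125564398479927/2707818820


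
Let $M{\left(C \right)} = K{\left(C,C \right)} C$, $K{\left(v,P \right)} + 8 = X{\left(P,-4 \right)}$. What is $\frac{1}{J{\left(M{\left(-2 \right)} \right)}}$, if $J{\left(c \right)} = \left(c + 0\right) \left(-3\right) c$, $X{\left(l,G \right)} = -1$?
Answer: $- \frac{1}{972} \approx -0.0010288$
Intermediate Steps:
$K{\left(v,P \right)} = -9$ ($K{\left(v,P \right)} = -8 - 1 = -9$)
$M{\left(C \right)} = - 9 C$
$J{\left(c \right)} = - 3 c^{2}$ ($J{\left(c \right)} = c \left(-3\right) c = - 3 c c = - 3 c^{2}$)
$\frac{1}{J{\left(M{\left(-2 \right)} \right)}} = \frac{1}{\left(-3\right) \left(\left(-9\right) \left(-2\right)\right)^{2}} = \frac{1}{\left(-3\right) 18^{2}} = \frac{1}{\left(-3\right) 324} = \frac{1}{-972} = - \frac{1}{972}$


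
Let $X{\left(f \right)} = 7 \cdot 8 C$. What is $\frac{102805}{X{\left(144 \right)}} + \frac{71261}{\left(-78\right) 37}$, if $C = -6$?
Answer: $- \frac{53439821}{161616} \approx -330.66$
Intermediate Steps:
$X{\left(f \right)} = -336$ ($X{\left(f \right)} = 7 \cdot 8 \left(-6\right) = 56 \left(-6\right) = -336$)
$\frac{102805}{X{\left(144 \right)}} + \frac{71261}{\left(-78\right) 37} = \frac{102805}{-336} + \frac{71261}{\left(-78\right) 37} = 102805 \left(- \frac{1}{336}\right) + \frac{71261}{-2886} = - \frac{102805}{336} + 71261 \left(- \frac{1}{2886}\right) = - \frac{102805}{336} - \frac{71261}{2886} = - \frac{53439821}{161616}$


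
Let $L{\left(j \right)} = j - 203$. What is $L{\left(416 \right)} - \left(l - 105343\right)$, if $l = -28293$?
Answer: $133849$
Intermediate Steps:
$L{\left(j \right)} = -203 + j$ ($L{\left(j \right)} = j - 203 = -203 + j$)
$L{\left(416 \right)} - \left(l - 105343\right) = \left(-203 + 416\right) - \left(-28293 - 105343\right) = 213 - \left(-28293 - 105343\right) = 213 - -133636 = 213 + 133636 = 133849$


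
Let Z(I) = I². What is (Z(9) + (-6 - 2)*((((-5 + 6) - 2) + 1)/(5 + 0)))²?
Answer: 6561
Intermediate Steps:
(Z(9) + (-6 - 2)*((((-5 + 6) - 2) + 1)/(5 + 0)))² = (9² + (-6 - 2)*((((-5 + 6) - 2) + 1)/(5 + 0)))² = (81 - 8*((1 - 2) + 1)/5)² = (81 - 8*(-1 + 1)/5)² = (81 - 0/5)² = (81 - 8*0)² = (81 + 0)² = 81² = 6561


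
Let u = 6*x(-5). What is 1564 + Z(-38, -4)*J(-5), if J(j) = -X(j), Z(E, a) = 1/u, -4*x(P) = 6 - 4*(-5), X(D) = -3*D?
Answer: 20337/13 ≈ 1564.4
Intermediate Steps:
x(P) = -13/2 (x(P) = -(6 - 4*(-5))/4 = -(6 + 20)/4 = -1/4*26 = -13/2)
u = -39 (u = 6*(-13/2) = -39)
Z(E, a) = -1/39 (Z(E, a) = 1/(-39) = -1/39)
J(j) = 3*j (J(j) = -(-3)*j = 3*j)
1564 + Z(-38, -4)*J(-5) = 1564 - (-5)/13 = 1564 - 1/39*(-15) = 1564 + 5/13 = 20337/13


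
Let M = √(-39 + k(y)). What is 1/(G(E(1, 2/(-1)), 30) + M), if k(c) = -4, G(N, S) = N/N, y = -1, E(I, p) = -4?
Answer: 1/44 - I*√43/44 ≈ 0.022727 - 0.14903*I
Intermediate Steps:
G(N, S) = 1
M = I*√43 (M = √(-39 - 4) = √(-43) = I*√43 ≈ 6.5574*I)
1/(G(E(1, 2/(-1)), 30) + M) = 1/(1 + I*√43)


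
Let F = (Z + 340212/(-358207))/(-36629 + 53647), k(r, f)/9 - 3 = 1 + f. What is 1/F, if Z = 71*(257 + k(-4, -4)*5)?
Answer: 6095966726/6535862917 ≈ 0.93270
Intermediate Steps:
k(r, f) = 36 + 9*f (k(r, f) = 27 + 9*(1 + f) = 27 + (9 + 9*f) = 36 + 9*f)
Z = 18247 (Z = 71*(257 + (36 + 9*(-4))*5) = 71*(257 + (36 - 36)*5) = 71*(257 + 0*5) = 71*(257 + 0) = 71*257 = 18247)
F = 6535862917/6095966726 (F = (18247 + 340212/(-358207))/(-36629 + 53647) = (18247 + 340212*(-1/358207))/17018 = (18247 - 340212/358207)*(1/17018) = (6535862917/358207)*(1/17018) = 6535862917/6095966726 ≈ 1.0722)
1/F = 1/(6535862917/6095966726) = 6095966726/6535862917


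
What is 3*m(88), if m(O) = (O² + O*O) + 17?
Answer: 46515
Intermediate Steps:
m(O) = 17 + 2*O² (m(O) = (O² + O²) + 17 = 2*O² + 17 = 17 + 2*O²)
3*m(88) = 3*(17 + 2*88²) = 3*(17 + 2*7744) = 3*(17 + 15488) = 3*15505 = 46515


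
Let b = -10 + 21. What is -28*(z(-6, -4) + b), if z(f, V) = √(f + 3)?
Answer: -308 - 28*I*√3 ≈ -308.0 - 48.497*I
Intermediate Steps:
z(f, V) = √(3 + f)
b = 11
-28*(z(-6, -4) + b) = -28*(√(3 - 6) + 11) = -28*(√(-3) + 11) = -28*(I*√3 + 11) = -28*(11 + I*√3) = -308 - 28*I*√3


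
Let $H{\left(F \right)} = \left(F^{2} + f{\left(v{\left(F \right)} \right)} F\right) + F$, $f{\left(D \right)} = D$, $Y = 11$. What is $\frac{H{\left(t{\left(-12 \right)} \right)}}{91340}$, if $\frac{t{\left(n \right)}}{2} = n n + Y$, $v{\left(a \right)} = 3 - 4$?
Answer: $\frac{4805}{4567} \approx 1.0521$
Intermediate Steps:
$v{\left(a \right)} = -1$ ($v{\left(a \right)} = 3 - 4 = -1$)
$t{\left(n \right)} = 22 + 2 n^{2}$ ($t{\left(n \right)} = 2 \left(n n + 11\right) = 2 \left(n^{2} + 11\right) = 2 \left(11 + n^{2}\right) = 22 + 2 n^{2}$)
$H{\left(F \right)} = F^{2}$ ($H{\left(F \right)} = \left(F^{2} - F\right) + F = F^{2}$)
$\frac{H{\left(t{\left(-12 \right)} \right)}}{91340} = \frac{\left(22 + 2 \left(-12\right)^{2}\right)^{2}}{91340} = \left(22 + 2 \cdot 144\right)^{2} \cdot \frac{1}{91340} = \left(22 + 288\right)^{2} \cdot \frac{1}{91340} = 310^{2} \cdot \frac{1}{91340} = 96100 \cdot \frac{1}{91340} = \frac{4805}{4567}$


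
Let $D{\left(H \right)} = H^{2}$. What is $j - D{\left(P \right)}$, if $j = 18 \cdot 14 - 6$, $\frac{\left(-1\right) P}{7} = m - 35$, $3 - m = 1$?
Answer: $-53115$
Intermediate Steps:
$m = 2$ ($m = 3 - 1 = 2$)
$P = 231$ ($P = - 7 \left(2 - 35\right) = \left(-7\right) \left(-33\right) = 231$)
$j = 246$ ($j = 252 - 6 = 246$)
$j - D{\left(P \right)} = 246 - 231^{2} = 246 - 53361 = -53115$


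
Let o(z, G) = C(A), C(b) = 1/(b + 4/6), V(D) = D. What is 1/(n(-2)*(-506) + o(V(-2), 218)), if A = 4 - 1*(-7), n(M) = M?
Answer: 35/35423 ≈ 0.00098806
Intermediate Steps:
A = 11 (A = 4 + 7 = 11)
C(b) = 1/(2/3 + b) (C(b) = 1/(b + 4*(1/6)) = 1/(b + 2/3) = 1/(2/3 + b))
o(z, G) = 3/35 (o(z, G) = 3/(2 + 3*11) = 3/(2 + 33) = 3/35)
1/(n(-2)*(-506) + o(V(-2), 218)) = 1/(-2*(-506) + 3/35) = 1/(1012 + 3/35) = 1/(35423/35) = 35/35423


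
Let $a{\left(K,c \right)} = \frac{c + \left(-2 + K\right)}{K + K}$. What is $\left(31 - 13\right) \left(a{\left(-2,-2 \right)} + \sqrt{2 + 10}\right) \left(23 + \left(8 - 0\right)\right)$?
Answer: $837 + 1116 \sqrt{3} \approx 2770.0$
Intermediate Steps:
$a{\left(K,c \right)} = \frac{-2 + K + c}{2 K}$
$\left(31 - 13\right) \left(a{\left(-2,-2 \right)} + \sqrt{2 + 10}\right) \left(23 + \left(8 - 0\right)\right) = \left(31 - 13\right) \left(\frac{-2 - 2 - 2}{2 \left(-2\right)} + \sqrt{2 + 10}\right) \left(23 + \left(8 - 0\right)\right) = 18 \left(\frac{1}{2} \left(- \frac{1}{2}\right) \left(-6\right) + \sqrt{12}\right) \left(23 + \left(8 + 0\right)\right) = 18 \left(\frac{3}{2} + 2 \sqrt{3}\right) \left(23 + 8\right) = 18 \left(\frac{3}{2} + 2 \sqrt{3}\right) 31 = 18 \left(\frac{93}{2} + 62 \sqrt{3}\right) = 837 + 1116 \sqrt{3}$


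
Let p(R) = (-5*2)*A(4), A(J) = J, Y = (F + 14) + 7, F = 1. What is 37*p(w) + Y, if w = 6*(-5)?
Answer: -1458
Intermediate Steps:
Y = 22 (Y = (1 + 14) + 7 = 15 + 7 = 22)
w = -30
p(R) = -40 (p(R) = -5*2*4 = -10*4 = -40)
37*p(w) + Y = 37*(-40) + 22 = -1480 + 22 = -1458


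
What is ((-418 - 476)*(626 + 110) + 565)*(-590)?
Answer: 387877210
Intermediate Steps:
((-418 - 476)*(626 + 110) + 565)*(-590) = (-894*736 + 565)*(-590) = (-657984 + 565)*(-590) = -657419*(-590) = 387877210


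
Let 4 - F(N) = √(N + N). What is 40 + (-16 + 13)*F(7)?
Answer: 28 + 3*√14 ≈ 39.225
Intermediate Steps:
F(N) = 4 - √2*√N (F(N) = 4 - √(N + N) = 4 - √(2*N) = 4 - √2*√N)
40 + (-16 + 13)*F(7) = 40 + (-16 + 13)*(4 - √2*√7) = 40 - 3*(4 - √14) = 40 + (-12 + 3*√14) = 28 + 3*√14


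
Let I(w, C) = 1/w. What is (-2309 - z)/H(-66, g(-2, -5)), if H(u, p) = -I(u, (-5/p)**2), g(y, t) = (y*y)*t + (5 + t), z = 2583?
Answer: -322872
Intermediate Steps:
g(y, t) = 5 + t + t*y**2 (g(y, t) = y**2*t + (5 + t) = t*y**2 + (5 + t) = 5 + t + t*y**2)
H(u, p) = -1/u
(-2309 - z)/H(-66, g(-2, -5)) = (-2309 - 1*2583)/((-1/(-66))) = (-2309 - 2583)/((-1*(-1/66))) = -4892/1/66 = -4892*66 = -322872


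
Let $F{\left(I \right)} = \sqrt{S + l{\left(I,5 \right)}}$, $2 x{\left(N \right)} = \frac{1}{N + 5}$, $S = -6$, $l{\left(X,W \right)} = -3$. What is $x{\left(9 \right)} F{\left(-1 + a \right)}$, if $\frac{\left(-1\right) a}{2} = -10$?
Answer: $\frac{3 i}{28} \approx 0.10714 i$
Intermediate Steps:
$a = 20$ ($a = \left(-2\right) \left(-10\right) = 20$)
$x{\left(N \right)} = \frac{1}{2 \left(5 + N\right)}$ ($x{\left(N \right)} = \frac{1}{2 \left(N + 5\right)} = \frac{1}{2 \left(5 + N\right)}$)
$F{\left(I \right)} = 3 i$ ($F{\left(I \right)} = \sqrt{-6 - 3} = \sqrt{-9} = 3 i$)
$x{\left(9 \right)} F{\left(-1 + a \right)} = \frac{1}{2 \left(5 + 9\right)} 3 i = \frac{1}{2 \cdot 14} \cdot 3 i = \frac{1}{2} \cdot \frac{1}{14} \cdot 3 i = \frac{3 i}{28}$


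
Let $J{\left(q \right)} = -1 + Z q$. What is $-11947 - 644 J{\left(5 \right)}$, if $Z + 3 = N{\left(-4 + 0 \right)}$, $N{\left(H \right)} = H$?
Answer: $11237$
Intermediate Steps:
$Z = -7$ ($Z = -3 + \left(-4 + 0\right) = -3 - 4 = -7$)
$J{\left(q \right)} = -1 - 7 q$
$-11947 - 644 J{\left(5 \right)} = -11947 - 644 \left(-1 - 35\right) = -11947 - -23184 = -11947 + 23184 = 11237$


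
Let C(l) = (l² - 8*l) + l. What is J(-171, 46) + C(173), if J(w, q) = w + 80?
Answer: 28627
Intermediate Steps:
J(w, q) = 80 + w
C(l) = l² - 7*l
J(-171, 46) + C(173) = (80 - 171) + 173*(-7 + 173) = -91 + 173*166 = -91 + 28718 = 28627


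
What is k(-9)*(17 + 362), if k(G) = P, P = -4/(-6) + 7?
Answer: 8717/3 ≈ 2905.7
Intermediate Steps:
P = 23/3 (P = -4*(-1/6) + 7 = 2/3 + 7 = 23/3 ≈ 7.6667)
k(G) = 23/3
k(-9)*(17 + 362) = 23*(17 + 362)/3 = (23/3)*379 = 8717/3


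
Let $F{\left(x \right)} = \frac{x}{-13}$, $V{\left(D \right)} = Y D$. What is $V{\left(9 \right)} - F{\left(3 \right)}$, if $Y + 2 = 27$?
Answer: $\frac{2928}{13} \approx 225.23$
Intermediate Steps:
$Y = 25$ ($Y = -2 + 27 = 25$)
$V{\left(D \right)} = 25 D$
$F{\left(x \right)} = - \frac{x}{13}$ ($F{\left(x \right)} = x \left(- \frac{1}{13}\right) = - \frac{x}{13}$)
$V{\left(9 \right)} - F{\left(3 \right)} = 25 \cdot 9 - \left(- \frac{1}{13}\right) 3 = 225 - - \frac{3}{13} = 225 + \frac{3}{13} = \frac{2928}{13}$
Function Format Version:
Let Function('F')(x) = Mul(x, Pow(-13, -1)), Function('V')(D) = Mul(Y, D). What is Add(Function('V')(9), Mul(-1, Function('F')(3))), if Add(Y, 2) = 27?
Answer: Rational(2928, 13) ≈ 225.23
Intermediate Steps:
Y = 25 (Y = Add(-2, 27) = 25)
Function('V')(D) = Mul(25, D)
Function('F')(x) = Mul(Rational(-1, 13), x) (Function('F')(x) = Mul(x, Rational(-1, 13)) = Mul(Rational(-1, 13), x))
Add(Function('V')(9), Mul(-1, Function('F')(3))) = Add(Mul(25, 9), Mul(-1, Mul(Rational(-1, 13), 3))) = Add(225, Mul(-1, Rational(-3, 13))) = Add(225, Rational(3, 13)) = Rational(2928, 13)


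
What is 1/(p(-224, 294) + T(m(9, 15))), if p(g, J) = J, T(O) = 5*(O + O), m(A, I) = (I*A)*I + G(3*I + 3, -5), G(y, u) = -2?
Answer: 1/20524 ≈ 4.8723e-5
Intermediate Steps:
m(A, I) = -2 + A*I² (m(A, I) = (I*A)*I - 2 = (A*I)*I - 2 = A*I² - 2 = -2 + A*I²)
T(O) = 10*O (T(O) = 5*(2*O) = 10*O)
1/(p(-224, 294) + T(m(9, 15))) = 1/(294 + 10*(-2 + 9*15²)) = 1/(294 + 10*(-2 + 9*225)) = 1/(294 + 10*(-2 + 2025)) = 1/(294 + 10*2023) = 1/(294 + 20230) = 1/20524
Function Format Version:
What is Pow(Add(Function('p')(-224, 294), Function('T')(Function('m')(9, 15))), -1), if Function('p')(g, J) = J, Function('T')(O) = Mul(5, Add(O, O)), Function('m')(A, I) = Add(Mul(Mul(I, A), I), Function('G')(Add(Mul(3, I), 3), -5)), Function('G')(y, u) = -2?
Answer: Rational(1, 20524) ≈ 4.8723e-5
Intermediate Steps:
Function('m')(A, I) = Add(-2, Mul(A, Pow(I, 2))) (Function('m')(A, I) = Add(Mul(Mul(I, A), I), -2) = Add(Mul(Mul(A, I), I), -2) = Add(Mul(A, Pow(I, 2)), -2) = Add(-2, Mul(A, Pow(I, 2))))
Function('T')(O) = Mul(10, O) (Function('T')(O) = Mul(5, Mul(2, O)) = Mul(10, O))
Pow(Add(Function('p')(-224, 294), Function('T')(Function('m')(9, 15))), -1) = Pow(Add(294, Mul(10, Add(-2, Mul(9, Pow(15, 2))))), -1) = Pow(Add(294, Mul(10, Add(-2, Mul(9, 225)))), -1) = Pow(Add(294, Mul(10, Add(-2, 2025))), -1) = Pow(Add(294, Mul(10, 2023)), -1) = Pow(Add(294, 20230), -1) = Pow(20524, -1) = Rational(1, 20524)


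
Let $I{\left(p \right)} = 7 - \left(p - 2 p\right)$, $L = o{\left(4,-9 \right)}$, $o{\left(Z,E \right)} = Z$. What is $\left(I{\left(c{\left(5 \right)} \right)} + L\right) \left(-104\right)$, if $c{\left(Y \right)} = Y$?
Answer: $-1664$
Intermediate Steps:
$L = 4$
$I{\left(p \right)} = 7 + p$ ($I{\left(p \right)} = 7 - - p = 7 + p$)
$\left(I{\left(c{\left(5 \right)} \right)} + L\right) \left(-104\right) = \left(\left(7 + 5\right) + 4\right) \left(-104\right) = \left(12 + 4\right) \left(-104\right) = 16 \left(-104\right) = -1664$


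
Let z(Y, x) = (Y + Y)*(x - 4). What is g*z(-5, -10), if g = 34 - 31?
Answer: 420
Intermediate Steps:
z(Y, x) = 2*Y*(-4 + x) (z(Y, x) = (2*Y)*(-4 + x) = 2*Y*(-4 + x))
g = 3
g*z(-5, -10) = 3*(2*(-5)*(-4 - 10)) = 3*(2*(-5)*(-14)) = 3*140 = 420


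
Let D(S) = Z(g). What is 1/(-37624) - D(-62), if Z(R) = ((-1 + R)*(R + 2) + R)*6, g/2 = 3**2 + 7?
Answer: -245157985/37624 ≈ -6516.0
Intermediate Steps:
g = 32 (g = 2*(3**2 + 7) = 2*(9 + 7) = 2*16 = 32)
Z(R) = 6*R + 6*(-1 + R)*(2 + R) (Z(R) = ((-1 + R)*(2 + R) + R)*6 = (R + (-1 + R)*(2 + R))*6 = 6*R + 6*(-1 + R)*(2 + R))
D(S) = 6516 (D(S) = -12 + 6*32**2 + 12*32 = -12 + 6*1024 + 384 = -12 + 6144 + 384 = 6516)
1/(-37624) - D(-62) = 1/(-37624) - 1*6516 = -1/37624 - 6516 = -245157985/37624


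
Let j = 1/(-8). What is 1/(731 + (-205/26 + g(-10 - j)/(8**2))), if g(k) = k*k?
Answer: 53248/38585581 ≈ 0.0013800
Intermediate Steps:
j = -1/8 ≈ -0.12500
g(k) = k**2
1/(731 + (-205/26 + g(-10 - j)/(8**2))) = 1/(731 + (-205/26 + (-10 - 1*(-1/8))**2/(8**2))) = 1/(731 + (-205*1/26 + (-10 + 1/8)**2/64)) = 1/(731 + (-205/26 + (-79/8)**2*(1/64))) = 1/(731 + (-205/26 + (6241/64)*(1/64))) = 1/(731 + (-205/26 + 6241/4096)) = 1/(731 - 338707/53248) = 1/(38585581/53248) = 53248/38585581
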